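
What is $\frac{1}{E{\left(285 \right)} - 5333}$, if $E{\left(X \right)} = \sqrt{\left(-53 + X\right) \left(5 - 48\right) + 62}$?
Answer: $- \frac{5333}{28450803} - \frac{i \sqrt{9914}}{28450803} \approx -0.00018745 - 3.4997 \cdot 10^{-6} i$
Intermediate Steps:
$E{\left(X \right)} = \sqrt{2341 - 43 X}$ ($E{\left(X \right)} = \sqrt{\left(-53 + X\right) \left(-43\right) + 62} = \sqrt{\left(2279 - 43 X\right) + 62} = \sqrt{2341 - 43 X}$)
$\frac{1}{E{\left(285 \right)} - 5333} = \frac{1}{\sqrt{2341 - 12255} - 5333} = \frac{1}{\sqrt{-9914} - 5333} = \frac{1}{i \sqrt{9914} - 5333} = \frac{1}{-5333 + i \sqrt{9914}}$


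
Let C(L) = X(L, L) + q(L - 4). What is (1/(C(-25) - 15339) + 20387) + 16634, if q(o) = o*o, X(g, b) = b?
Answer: 537655982/14523 ≈ 37021.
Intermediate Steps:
q(o) = o²
C(L) = L + (-4 + L)² (C(L) = L + (L - 4)² = L + (-4 + L)²)
(1/(C(-25) - 15339) + 20387) + 16634 = (1/((-25 + (-4 - 25)²) - 15339) + 20387) + 16634 = (1/((-25 + (-29)²) - 15339) + 20387) + 16634 = (1/((-25 + 841) - 15339) + 20387) + 16634 = (1/(816 - 15339) + 20387) + 16634 = (1/(-14523) + 20387) + 16634 = (-1/14523 + 20387) + 16634 = 296080400/14523 + 16634 = 537655982/14523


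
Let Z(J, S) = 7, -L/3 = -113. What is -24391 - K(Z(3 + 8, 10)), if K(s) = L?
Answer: -24730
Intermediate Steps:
L = 339 (L = -3*(-113) = 339)
K(s) = 339
-24391 - K(Z(3 + 8, 10)) = -24391 - 1*339 = -24391 - 339 = -24730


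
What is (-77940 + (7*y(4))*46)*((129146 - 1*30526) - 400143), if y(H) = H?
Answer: 23112340996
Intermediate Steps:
(-77940 + (7*y(4))*46)*((129146 - 1*30526) - 400143) = (-77940 + (7*4)*46)*((129146 - 1*30526) - 400143) = (-77940 + 28*46)*((129146 - 30526) - 400143) = (-77940 + 1288)*(98620 - 400143) = -76652*(-301523) = 23112340996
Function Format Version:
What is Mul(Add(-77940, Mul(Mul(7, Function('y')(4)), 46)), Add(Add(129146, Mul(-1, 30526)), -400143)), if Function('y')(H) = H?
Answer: 23112340996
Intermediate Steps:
Mul(Add(-77940, Mul(Mul(7, Function('y')(4)), 46)), Add(Add(129146, Mul(-1, 30526)), -400143)) = Mul(Add(-77940, Mul(Mul(7, 4), 46)), Add(Add(129146, Mul(-1, 30526)), -400143)) = Mul(Add(-77940, Mul(28, 46)), Add(Add(129146, -30526), -400143)) = Mul(Add(-77940, 1288), Add(98620, -400143)) = Mul(-76652, -301523) = 23112340996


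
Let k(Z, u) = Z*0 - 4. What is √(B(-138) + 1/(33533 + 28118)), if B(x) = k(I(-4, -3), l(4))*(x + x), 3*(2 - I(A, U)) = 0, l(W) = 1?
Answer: √4196133825955/61651 ≈ 33.227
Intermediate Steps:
I(A, U) = 2 (I(A, U) = 2 - ⅓*0 = 2 + 0 = 2)
k(Z, u) = -4 (k(Z, u) = 0 - 4 = -4)
B(x) = -8*x (B(x) = -4*(x + x) = -8*x)
√(B(-138) + 1/(33533 + 28118)) = √(-8*(-138) + 1/(33533 + 28118)) = √(1104 + 1/61651) = √(68062705/61651) = √4196133825955/61651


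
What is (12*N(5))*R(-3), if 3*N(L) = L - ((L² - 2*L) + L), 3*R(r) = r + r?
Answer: 120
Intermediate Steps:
R(r) = 2*r/3 (R(r) = (r + r)/3 = (2*r)/3 = 2*r/3)
N(L) = -L²/3 + 2*L/3 (N(L) = (L - ((L² - 2*L) + L))/3 = (L - (L² - L))/3 = (L + (L - L²))/3 = (-L² + 2*L)/3 = -L²/3 + 2*L/3)
(12*N(5))*R(-3) = (12*((⅓)*5*(2 - 1*5)))*((⅔)*(-3)) = (12*((⅓)*5*(2 - 5)))*(-2) = (12*((⅓)*5*(-3)))*(-2) = (12*(-5))*(-2) = -60*(-2) = 120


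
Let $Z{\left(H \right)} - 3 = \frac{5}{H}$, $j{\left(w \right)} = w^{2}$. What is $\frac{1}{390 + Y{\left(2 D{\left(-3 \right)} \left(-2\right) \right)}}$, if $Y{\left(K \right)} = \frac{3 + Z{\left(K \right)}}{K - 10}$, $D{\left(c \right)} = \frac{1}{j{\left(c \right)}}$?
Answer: $\frac{376}{146829} \approx 0.0025608$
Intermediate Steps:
$Z{\left(H \right)} = 3 + \frac{5}{H}$
$D{\left(c \right)} = \frac{1}{c^{2}}$
$Y{\left(K \right)} = \frac{6 + \frac{5}{K}}{-10 + K}$ ($Y{\left(K \right)} = \frac{3 + \left(3 + \frac{5}{K}\right)}{K - 10} = \frac{6 + \frac{5}{K}}{-10 + K}$)
$\frac{1}{390 + Y{\left(2 D{\left(-3 \right)} \left(-2\right) \right)}} = \frac{1}{390 + \frac{5 + 6 \cdot \frac{2}{9} \left(-2\right)}{\frac{2}{9} \left(-2\right) \left(-10 + \frac{2}{9} \left(-2\right)\right)}} = \frac{1}{390 + \frac{5 + 6 \left(- \frac{4}{9}\right)}{\left(- \frac{4}{9}\right) \left(-10 - \frac{4}{9}\right)}} = \frac{1}{390 - \frac{9 \left(5 - \frac{8}{3}\right)}{4 \left(- \frac{94}{9}\right)}} = \frac{1}{390 - \left(- \frac{81}{376}\right) \frac{7}{3}} = \frac{1}{390 + \frac{189}{376}} = \frac{1}{\frac{146829}{376}} = \frac{376}{146829}$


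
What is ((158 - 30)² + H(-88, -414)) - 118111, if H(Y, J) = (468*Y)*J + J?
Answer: 16948035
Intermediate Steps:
H(Y, J) = J + 468*J*Y (H(Y, J) = 468*J*Y + J = J + 468*J*Y)
((158 - 30)² + H(-88, -414)) - 118111 = ((158 - 30)² - 414*(1 + 468*(-88))) - 118111 = (128² - 414*(1 - 41184)) - 118111 = (16384 - 414*(-41183)) - 118111 = (16384 + 17049762) - 118111 = 17066146 - 118111 = 16948035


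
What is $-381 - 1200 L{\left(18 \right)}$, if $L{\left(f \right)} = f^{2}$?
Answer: $-389181$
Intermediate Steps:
$-381 - 1200 L{\left(18 \right)} = -381 - 1200 \cdot 18^{2} = -381 - 388800 = -389181$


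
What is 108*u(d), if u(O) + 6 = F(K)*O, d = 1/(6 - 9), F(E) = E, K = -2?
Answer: -576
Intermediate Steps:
d = -⅓ (d = 1/(-3) = -⅓ ≈ -0.33333)
u(O) = -6 - 2*O
108*u(d) = 108*(-6 - 2*(-⅓)) = 108*(-6 + ⅔) = 108*(-16/3) = -576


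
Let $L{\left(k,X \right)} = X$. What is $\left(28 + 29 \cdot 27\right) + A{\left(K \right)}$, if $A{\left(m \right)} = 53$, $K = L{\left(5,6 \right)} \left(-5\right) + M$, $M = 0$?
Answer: $864$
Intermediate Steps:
$K = -30$ ($K = 6 \left(-5\right) + 0 = -30 + 0 = -30$)
$\left(28 + 29 \cdot 27\right) + A{\left(K \right)} = \left(28 + 29 \cdot 27\right) + 53 = \left(28 + 783\right) + 53 = 811 + 53 = 864$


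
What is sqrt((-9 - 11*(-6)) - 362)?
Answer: I*sqrt(305) ≈ 17.464*I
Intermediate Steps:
sqrt((-9 - 11*(-6)) - 362) = sqrt((-9 + 66) - 362) = sqrt(57 - 362) = sqrt(-305) = I*sqrt(305)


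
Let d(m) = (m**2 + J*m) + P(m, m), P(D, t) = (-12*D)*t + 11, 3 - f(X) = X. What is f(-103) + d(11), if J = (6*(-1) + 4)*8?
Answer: -1390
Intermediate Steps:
f(X) = 3 - X
J = -16 (J = (-6 + 4)*8 = -2*8 = -16)
P(D, t) = 11 - 12*D*t (P(D, t) = -12*D*t + 11 = 11 - 12*D*t)
d(m) = 11 - 16*m - 11*m**2 (d(m) = (m**2 - 16*m) + (11 - 12*m*m) = (m**2 - 16*m) + (11 - 12*m**2) = 11 - 16*m - 11*m**2)
f(-103) + d(11) = (3 - 1*(-103)) + (11 - 16*11 - 11*11**2) = (3 + 103) + (11 - 176 - 11*121) = 106 + (11 - 176 - 1331) = 106 - 1496 = -1390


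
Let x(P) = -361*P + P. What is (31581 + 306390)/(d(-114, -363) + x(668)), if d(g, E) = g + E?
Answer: -112657/80319 ≈ -1.4026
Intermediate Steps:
x(P) = -360*P
d(g, E) = E + g
(31581 + 306390)/(d(-114, -363) + x(668)) = (31581 + 306390)/((-363 - 114) - 360*668) = 337971/(-477 - 240480) = 337971/(-240957) = 337971*(-1/240957) = -112657/80319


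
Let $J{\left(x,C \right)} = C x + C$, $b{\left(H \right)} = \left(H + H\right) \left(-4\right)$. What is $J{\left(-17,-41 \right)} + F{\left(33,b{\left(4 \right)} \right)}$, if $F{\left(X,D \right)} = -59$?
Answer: $597$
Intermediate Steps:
$b{\left(H \right)} = - 8 H$ ($b{\left(H \right)} = 2 H \left(-4\right) = - 8 H$)
$J{\left(x,C \right)} = C + C x$
$J{\left(-17,-41 \right)} + F{\left(33,b{\left(4 \right)} \right)} = - 41 \left(1 - 17\right) - 59 = \left(-41\right) \left(-16\right) - 59 = 656 - 59 = 597$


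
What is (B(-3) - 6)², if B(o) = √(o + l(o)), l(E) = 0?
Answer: (6 - I*√3)² ≈ 33.0 - 20.785*I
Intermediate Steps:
B(o) = √o (B(o) = √(o + 0) = √o)
(B(-3) - 6)² = (√(-3) - 6)² = (I*√3 - 6)² = (-6 + I*√3)²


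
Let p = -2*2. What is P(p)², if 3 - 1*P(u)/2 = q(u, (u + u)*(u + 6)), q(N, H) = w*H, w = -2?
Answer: 3364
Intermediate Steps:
p = -4
q(N, H) = -2*H
P(u) = 6 + 8*u*(6 + u) (P(u) = 6 - (-4)*(u + u)*(u + 6) = 6 - (-4)*(2*u)*(6 + u) = 6 - (-4)*2*u*(6 + u) = 6 - (-8)*u*(6 + u) = 6 + 8*u*(6 + u))
P(p)² = (6 + 8*(-4)*(6 - 4))² = (6 + 8*(-4)*2)² = (6 - 64)² = (-58)² = 3364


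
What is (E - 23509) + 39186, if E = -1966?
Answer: 13711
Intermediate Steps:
(E - 23509) + 39186 = (-1966 - 23509) + 39186 = -25475 + 39186 = 13711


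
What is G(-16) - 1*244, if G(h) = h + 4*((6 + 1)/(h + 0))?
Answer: -1047/4 ≈ -261.75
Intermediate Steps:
G(h) = h + 28/h (G(h) = h + 4*(7/h) = h + 28/h)
G(-16) - 1*244 = (-16 + 28/(-16)) - 1*244 = (-16 + 28*(-1/16)) - 244 = (-16 - 7/4) - 244 = -71/4 - 244 = -1047/4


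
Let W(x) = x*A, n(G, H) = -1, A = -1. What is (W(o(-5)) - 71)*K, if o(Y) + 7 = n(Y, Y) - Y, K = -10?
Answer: 680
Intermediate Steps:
o(Y) = -8 - Y (o(Y) = -7 + (-1 - Y) = -8 - Y)
W(x) = -x (W(x) = x*(-1) = -x)
(W(o(-5)) - 71)*K = (-(-8 - 1*(-5)) - 71)*(-10) = (-(-8 + 5) - 71)*(-10) = (-1*(-3) - 71)*(-10) = (3 - 71)*(-10) = -68*(-10) = 680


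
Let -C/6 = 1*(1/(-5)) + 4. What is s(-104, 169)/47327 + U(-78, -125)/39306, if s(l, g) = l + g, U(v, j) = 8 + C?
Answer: 4636126/4650587655 ≈ 0.00099689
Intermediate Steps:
C = -114/5 (C = -6*(1*(1/(-5)) + 4) = -6*(1*(1*(-1/5)) + 4) = -6*(1*(-1/5) + 4) = -6*(-1/5 + 4) = -6*19/5 = -114/5 ≈ -22.800)
U(v, j) = -74/5 (U(v, j) = 8 - 114/5 = -74/5)
s(l, g) = g + l
s(-104, 169)/47327 + U(-78, -125)/39306 = (169 - 104)/47327 - 74/5/39306 = 65*(1/47327) - 74/5*1/39306 = 65/47327 - 37/98265 = 4636126/4650587655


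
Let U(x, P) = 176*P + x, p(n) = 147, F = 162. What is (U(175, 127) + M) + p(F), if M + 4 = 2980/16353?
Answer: 370725490/16353 ≈ 22670.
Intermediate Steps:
U(x, P) = x + 176*P
M = -62432/16353 (M = -4 + 2980/16353 = -62432/16353 ≈ -3.8178)
(U(175, 127) + M) + p(F) = ((175 + 176*127) - 62432/16353) + 147 = ((175 + 22352) - 62432/16353) + 147 = (22527 - 62432/16353) + 147 = 368321599/16353 + 147 = 370725490/16353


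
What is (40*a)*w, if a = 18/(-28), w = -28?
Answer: 720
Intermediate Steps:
a = -9/14 (a = 18*(-1/28) = -9/14 ≈ -0.64286)
(40*a)*w = (40*(-9/14))*(-28) = -180/7*(-28) = 720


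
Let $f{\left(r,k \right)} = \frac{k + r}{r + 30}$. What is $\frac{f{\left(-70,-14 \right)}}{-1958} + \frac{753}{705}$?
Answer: $\frac{981929}{920260} \approx 1.067$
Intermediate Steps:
$f{\left(r,k \right)} = \frac{k + r}{30 + r}$
$\frac{f{\left(-70,-14 \right)}}{-1958} + \frac{753}{705} = \frac{\frac{1}{30 - 70} \left(-14 - 70\right)}{-1958} + \frac{753}{705} = \frac{1}{-40} \left(-84\right) \left(- \frac{1}{1958}\right) + 753 \cdot \frac{1}{705} = \left(- \frac{1}{40}\right) \left(-84\right) \left(- \frac{1}{1958}\right) + \frac{251}{235} = \frac{21}{10} \left(- \frac{1}{1958}\right) + \frac{251}{235} = - \frac{21}{19580} + \frac{251}{235} = \frac{981929}{920260}$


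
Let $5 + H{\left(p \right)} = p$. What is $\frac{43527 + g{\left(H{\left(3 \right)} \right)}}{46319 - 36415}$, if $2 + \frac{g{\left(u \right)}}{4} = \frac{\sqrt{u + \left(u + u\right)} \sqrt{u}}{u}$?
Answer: $\frac{43519}{9904} + \frac{\sqrt{3}}{2476} \approx 4.3948$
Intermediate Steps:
$H{\left(p \right)} = -5 + p$
$g{\left(u \right)} = -8 + 4 \sqrt{3}$ ($g{\left(u \right)} = -8 + 4 \frac{\sqrt{u + \left(u + u\right)} \sqrt{u}}{u} = -8 + 4 \frac{\sqrt{u + 2 u} \sqrt{u}}{u} = -8 + 4 \frac{\sqrt{3 u} \sqrt{u}}{u} = -8 + 4 \frac{\sqrt{3} \sqrt{u} \sqrt{u}}{u} = -8 + 4 \frac{u \sqrt{3}}{u} = -8 + 4 \sqrt{3}$)
$\frac{43527 + g{\left(H{\left(3 \right)} \right)}}{46319 - 36415} = \frac{43527 - \left(8 - 4 \sqrt{3}\right)}{46319 - 36415} = \frac{43519 + 4 \sqrt{3}}{9904} = \left(43519 + 4 \sqrt{3}\right) \frac{1}{9904} = \frac{43519}{9904} + \frac{\sqrt{3}}{2476}$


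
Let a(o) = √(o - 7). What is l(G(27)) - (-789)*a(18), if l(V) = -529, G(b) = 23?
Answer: -529 + 789*√11 ≈ 2087.8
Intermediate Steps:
a(o) = √(-7 + o)
l(G(27)) - (-789)*a(18) = -529 - (-789)*√(-7 + 18) = -529 - (-789)*√11 = -529 + 789*√11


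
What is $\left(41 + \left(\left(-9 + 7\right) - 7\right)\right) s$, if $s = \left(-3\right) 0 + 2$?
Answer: $64$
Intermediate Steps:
$s = 2$ ($s = 0 + 2 = 2$)
$\left(41 + \left(\left(-9 + 7\right) - 7\right)\right) s = \left(41 + \left(\left(-9 + 7\right) - 7\right)\right) 2 = \left(41 - 9\right) 2 = 32 \cdot 2 = 64$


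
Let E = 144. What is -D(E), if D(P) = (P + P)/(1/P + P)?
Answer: -41472/20737 ≈ -1.9999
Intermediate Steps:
D(P) = 2*P/(P + 1/P) (D(P) = (2*P)/(P + 1/P) = 2*P/(P + 1/P))
-D(E) = -2*144²/(1 + 144²) = -2*20736/(1 + 20736) = -2*20736/20737 = -1*41472/20737 = -41472/20737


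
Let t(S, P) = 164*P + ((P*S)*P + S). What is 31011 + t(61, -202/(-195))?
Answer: 1190461804/38025 ≈ 31307.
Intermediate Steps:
t(S, P) = S + 164*P + S*P² (t(S, P) = 164*P + (S*P² + S) = 164*P + (S + S*P²) = S + 164*P + S*P²)
31011 + t(61, -202/(-195)) = 31011 + (61 + 164*(-202/(-195)) + 61*(-202/(-195))²) = 31011 + (61 + 164*(-202*(-1/195)) + 61*(-202*(-1/195))²) = 31011 + (61 + 164*(202/195) + 61*(202/195)²) = 31011 + (61 + 33128/195 + 61*(40804/38025)) = 31011 + (61 + 33128/195 + 2489044/38025) = 31011 + 11268529/38025 = 1190461804/38025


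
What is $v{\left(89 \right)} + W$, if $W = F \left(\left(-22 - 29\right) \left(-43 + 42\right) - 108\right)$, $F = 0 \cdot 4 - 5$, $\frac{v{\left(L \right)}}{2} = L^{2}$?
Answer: $16127$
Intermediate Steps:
$v{\left(L \right)} = 2 L^{2}$
$F = -5$ ($F = 0 - 5 = -5$)
$W = 285$ ($W = - 5 \left(\left(-22 - 29\right) \left(-43 + 42\right) - 108\right) = - 5 \left(\left(-51\right) \left(-1\right) - 108\right) = - 5 \left(51 - 108\right) = \left(-5\right) \left(-57\right) = 285$)
$v{\left(89 \right)} + W = 2 \cdot 89^{2} + 285 = 2 \cdot 7921 + 285 = 15842 + 285 = 16127$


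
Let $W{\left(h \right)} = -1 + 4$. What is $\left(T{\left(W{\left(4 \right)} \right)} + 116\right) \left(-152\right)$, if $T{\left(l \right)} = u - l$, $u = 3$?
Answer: $-17632$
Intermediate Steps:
$W{\left(h \right)} = 3$
$T{\left(l \right)} = 3 - l$
$\left(T{\left(W{\left(4 \right)} \right)} + 116\right) \left(-152\right) = \left(\left(3 - 3\right) + 116\right) \left(-152\right) = \left(0 + 116\right) \left(-152\right) = 116 \left(-152\right) = -17632$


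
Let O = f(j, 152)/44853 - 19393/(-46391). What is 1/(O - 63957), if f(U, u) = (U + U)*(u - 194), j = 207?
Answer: -693591841/44360032312330 ≈ -1.5636e-5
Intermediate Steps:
f(U, u) = 2*U*(-194 + u) (f(U, u) = (2*U)*(-194 + u) = 2*U*(-194 + u))
O = 21062507/693591841 (O = (2*207*(-194 + 152))/44853 - 19393/(-46391) = (2*207*(-42))*(1/44853) - 19393*(-1/46391) = -17388*1/44853 + 19393/46391 = -5796/14951 + 19393/46391 = 21062507/693591841 ≈ 0.030367)
1/(O - 63957) = 1/(21062507/693591841 - 63957) = 1/(-44360032312330/693591841) = -693591841/44360032312330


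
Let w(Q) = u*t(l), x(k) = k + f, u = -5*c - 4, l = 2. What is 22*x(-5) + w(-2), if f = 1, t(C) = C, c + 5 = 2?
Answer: -66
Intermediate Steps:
c = -3 (c = -5 + 2 = -3)
u = 11 (u = -5*(-3) - 4 = 15 - 4 = 11)
x(k) = 1 + k (x(k) = k + 1 = 1 + k)
w(Q) = 22 (w(Q) = 11*2 = 22)
22*x(-5) + w(-2) = 22*(1 - 5) + 22 = 22*(-4) + 22 = -88 + 22 = -66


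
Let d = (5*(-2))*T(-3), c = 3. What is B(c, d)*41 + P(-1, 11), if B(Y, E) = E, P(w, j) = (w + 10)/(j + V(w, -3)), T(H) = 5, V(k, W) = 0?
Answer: -22541/11 ≈ -2049.2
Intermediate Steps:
P(w, j) = (10 + w)/j (P(w, j) = (w + 10)/(j + 0) = (10 + w)/j)
d = -50 (d = (5*(-2))*5 = -10*5 = -50)
B(c, d)*41 + P(-1, 11) = -50*41 + (10 - 1)/11 = -2050 + (1/11)*9 = -2050 + 9/11 = -22541/11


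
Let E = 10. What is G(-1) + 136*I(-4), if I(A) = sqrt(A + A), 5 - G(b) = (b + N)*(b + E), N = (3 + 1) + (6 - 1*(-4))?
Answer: -112 + 272*I*sqrt(2) ≈ -112.0 + 384.67*I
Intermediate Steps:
N = 14 (N = 4 + (6 + 4) = 4 + 10 = 14)
G(b) = 5 - (10 + b)*(14 + b) (G(b) = 5 - (b + 14)*(b + 10) = 5 - (14 + b)*(10 + b) = 5 - (10 + b)*(14 + b))
I(A) = sqrt(2)*sqrt(A) (I(A) = sqrt(2*A) = sqrt(2)*sqrt(A))
G(-1) + 136*I(-4) = (-135 - 1*(-1)**2 - 24*(-1)) + 136*(sqrt(2)*sqrt(-4)) = (-135 - 1*1 + 24) + 136*(sqrt(2)*(2*I)) = (-135 - 1 + 24) + 136*(2*I*sqrt(2)) = -112 + 272*I*sqrt(2)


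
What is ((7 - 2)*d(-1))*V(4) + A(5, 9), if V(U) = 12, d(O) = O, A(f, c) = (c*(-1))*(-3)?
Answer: -33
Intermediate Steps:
A(f, c) = 3*c (A(f, c) = -c*(-3) = 3*c)
((7 - 2)*d(-1))*V(4) + A(5, 9) = ((7 - 2)*(-1))*12 + 3*9 = (5*(-1))*12 + 27 = -5*12 + 27 = -60 + 27 = -33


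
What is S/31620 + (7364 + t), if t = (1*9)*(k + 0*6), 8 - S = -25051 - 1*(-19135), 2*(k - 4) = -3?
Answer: 116783527/15810 ≈ 7386.7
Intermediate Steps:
k = 5/2 (k = 4 + (½)*(-3) = 4 - 3/2 = 5/2 ≈ 2.5000)
S = 5924 (S = 8 - (-25051 - 1*(-19135)) = 8 - (-25051 + 19135) = 8 - 1*(-5916) = 8 + 5916 = 5924)
t = 45/2 (t = (1*9)*(5/2 + 0*6) = 9*(5/2 + 0) = 9*(5/2) = 45/2 ≈ 22.500)
S/31620 + (7364 + t) = 5924/31620 + (7364 + 45/2) = 5924*(1/31620) + 14773/2 = 1481/7905 + 14773/2 = 116783527/15810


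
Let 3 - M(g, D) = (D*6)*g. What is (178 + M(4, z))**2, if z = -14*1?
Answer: 267289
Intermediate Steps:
z = -14
M(g, D) = 3 - 6*D*g (M(g, D) = 3 - D*6*g = 3 - 6*D*g)
(178 + M(4, z))**2 = (178 + (3 - 6*(-14)*4))**2 = (178 + (3 + 336))**2 = (178 + 339)**2 = 517**2 = 267289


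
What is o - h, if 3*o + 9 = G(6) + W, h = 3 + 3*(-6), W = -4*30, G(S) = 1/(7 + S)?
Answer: -1091/39 ≈ -27.974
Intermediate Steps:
W = -120
h = -15 (h = 3 - 18 = -15)
o = -1676/39 (o = -3 + (1/(7 + 6) - 120)/3 = -3 + (1/13 - 120)/3 = -3 + (1/3)*(-1559/13) = -3 - 1559/39 = -1676/39 ≈ -42.974)
o - h = -1676/39 - 1*(-15) = -1676/39 + 15 = -1091/39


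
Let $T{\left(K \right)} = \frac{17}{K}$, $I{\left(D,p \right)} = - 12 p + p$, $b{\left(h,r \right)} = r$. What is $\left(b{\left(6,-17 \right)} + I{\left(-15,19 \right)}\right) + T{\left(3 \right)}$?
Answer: $- \frac{661}{3} \approx -220.33$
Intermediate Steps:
$I{\left(D,p \right)} = - 11 p$
$\left(b{\left(6,-17 \right)} + I{\left(-15,19 \right)}\right) + T{\left(3 \right)} = \left(-17 - 209\right) + \frac{17}{3} = \left(-17 - 209\right) + 17 \cdot \frac{1}{3} = -226 + \frac{17}{3} = - \frac{661}{3}$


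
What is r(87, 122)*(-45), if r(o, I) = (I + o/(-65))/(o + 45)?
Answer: -2139/52 ≈ -41.135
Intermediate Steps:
r(o, I) = (I - o/65)/(45 + o) (r(o, I) = (I + o*(-1/65))/(45 + o) = (I - o/65)/(45 + o))
r(87, 122)*(-45) = ((122 - 1/65*87)/(45 + 87))*(-45) = ((122 - 87/65)/132)*(-45) = ((1/132)*(7843/65))*(-45) = (713/780)*(-45) = -2139/52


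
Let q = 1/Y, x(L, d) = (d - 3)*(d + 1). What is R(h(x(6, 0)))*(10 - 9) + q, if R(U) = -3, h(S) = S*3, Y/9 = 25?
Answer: -674/225 ≈ -2.9956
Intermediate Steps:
Y = 225 (Y = 9*25 = 225)
x(L, d) = (1 + d)*(-3 + d) (x(L, d) = (-3 + d)*(1 + d) = (1 + d)*(-3 + d))
h(S) = 3*S
q = 1/225 ≈ 0.0044444
R(h(x(6, 0)))*(10 - 9) + q = -3*(10 - 9) + 1/225 = -3*1 + 1/225 = -3 + 1/225 = -674/225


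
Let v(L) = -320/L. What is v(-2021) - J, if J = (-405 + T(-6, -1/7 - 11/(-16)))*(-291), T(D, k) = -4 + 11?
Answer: -234067858/2021 ≈ -1.1582e+5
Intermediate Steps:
T(D, k) = 7
J = 115818 (J = (-405 + 7)*(-291) = -398*(-291) = 115818)
v(-2021) - J = -320/(-2021) - 1*115818 = -320*(-1/2021) - 115818 = 320/2021 - 115818 = -234067858/2021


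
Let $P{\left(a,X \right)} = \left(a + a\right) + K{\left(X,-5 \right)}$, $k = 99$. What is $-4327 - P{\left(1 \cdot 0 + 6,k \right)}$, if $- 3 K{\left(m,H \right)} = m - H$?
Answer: $- \frac{12913}{3} \approx -4304.3$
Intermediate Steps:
$K{\left(m,H \right)} = - \frac{m}{3} + \frac{H}{3}$ ($K{\left(m,H \right)} = - \frac{m - H}{3} = - \frac{m}{3} + \frac{H}{3}$)
$P{\left(a,X \right)} = - \frac{5}{3} + 2 a - \frac{X}{3}$ ($P{\left(a,X \right)} = \left(a + a\right) - \left(\frac{5}{3} + \frac{X}{3}\right) = 2 a - \left(\frac{5}{3} + \frac{X}{3}\right) = - \frac{5}{3} + 2 a - \frac{X}{3}$)
$-4327 - P{\left(1 \cdot 0 + 6,k \right)} = -4327 - \left(- \frac{5}{3} + 2 \left(1 \cdot 0 + 6\right) - 33\right) = -4327 - \left(- \frac{5}{3} + 2 \left(0 + 6\right) - 33\right) = -4327 - \left(- \frac{5}{3} + 2 \cdot 6 - 33\right) = -4327 - \left(- \frac{5}{3} + 12 - 33\right) = -4327 - - \frac{68}{3} = -4327 + \frac{68}{3} = - \frac{12913}{3}$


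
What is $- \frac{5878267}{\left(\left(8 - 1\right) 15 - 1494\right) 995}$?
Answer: $\frac{5878267}{1382055} \approx 4.2533$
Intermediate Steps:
$- \frac{5878267}{\left(\left(8 - 1\right) 15 - 1494\right) 995} = - \frac{5878267}{\left(7 \cdot 15 - 1494\right) 995} = - \frac{5878267}{\left(105 - 1494\right) 995} = - \frac{5878267}{\left(-1389\right) 995} = - \frac{5878267}{-1382055} = \left(-5878267\right) \left(- \frac{1}{1382055}\right) = \frac{5878267}{1382055}$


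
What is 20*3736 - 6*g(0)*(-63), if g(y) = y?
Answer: 74720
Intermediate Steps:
20*3736 - 6*g(0)*(-63) = 20*3736 - 6*0*(-63) = 74720 + 0*(-63) = 74720 + 0 = 74720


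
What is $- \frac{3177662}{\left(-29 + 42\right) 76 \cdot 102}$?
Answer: $- \frac{1588831}{50388} \approx -31.532$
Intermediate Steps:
$- \frac{3177662}{\left(-29 + 42\right) 76 \cdot 102} = - \frac{3177662}{13 \cdot 76 \cdot 102} = - \frac{3177662}{988 \cdot 102} = - \frac{3177662}{100776} = \left(-3177662\right) \frac{1}{100776} = - \frac{1588831}{50388}$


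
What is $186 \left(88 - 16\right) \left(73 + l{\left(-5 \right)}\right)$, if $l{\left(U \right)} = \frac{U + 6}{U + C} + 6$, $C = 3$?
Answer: $1051272$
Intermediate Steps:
$l{\left(U \right)} = 6 + \frac{6 + U}{3 + U}$ ($l{\left(U \right)} = \frac{U + 6}{U + 3} + 6 = \frac{6 + U}{3 + U} + 6 = 6 + \frac{6 + U}{3 + U}$)
$186 \left(88 - 16\right) \left(73 + l{\left(-5 \right)}\right) = 186 \left(88 - 16\right) \left(73 + \frac{24 + 7 \left(-5\right)}{3 - 5}\right) = 186 \cdot 72 \left(73 + \frac{24 - 35}{-2}\right) = 186 \cdot 72 \left(73 - - \frac{11}{2}\right) = 186 \cdot 72 \left(73 + \frac{11}{2}\right) = 186 \cdot 72 \cdot \frac{157}{2} = 186 \cdot 5652 = 1051272$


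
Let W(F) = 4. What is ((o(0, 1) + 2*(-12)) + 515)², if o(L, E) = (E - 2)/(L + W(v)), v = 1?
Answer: 3853369/16 ≈ 2.4084e+5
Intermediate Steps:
o(L, E) = (-2 + E)/(4 + L) (o(L, E) = (E - 2)/(L + 4) = (-2 + E)/(4 + L))
((o(0, 1) + 2*(-12)) + 515)² = (((-2 + 1)/(4 + 0) + 2*(-12)) + 515)² = ((-1/4 - 24) + 515)² = (((¼)*(-1) - 24) + 515)² = ((-¼ - 24) + 515)² = (-97/4 + 515)² = (1963/4)² = 3853369/16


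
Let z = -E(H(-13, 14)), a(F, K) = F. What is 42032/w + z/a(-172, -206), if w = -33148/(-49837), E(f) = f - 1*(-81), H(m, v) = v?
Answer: 90074984977/1425364 ≈ 63194.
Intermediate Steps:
E(f) = 81 + f (E(f) = f + 81 = 81 + f)
w = 33148/49837 (w = -33148*(-1/49837) = 33148/49837 ≈ 0.66513)
z = -95 (z = -(81 + 14) = -1*95 = -95)
42032/w + z/a(-172, -206) = 42032/(33148/49837) - 95/(-172) = 42032*(49837/33148) - 95*(-1/172) = 523687196/8287 + 95/172 = 90074984977/1425364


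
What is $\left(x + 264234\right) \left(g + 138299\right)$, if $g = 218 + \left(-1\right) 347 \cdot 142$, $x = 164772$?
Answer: $38285782458$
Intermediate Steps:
$g = -49056$ ($g = 218 - 49274 = -49056$)
$\left(x + 264234\right) \left(g + 138299\right) = \left(164772 + 264234\right) \left(-49056 + 138299\right) = 429006 \cdot 89243 = 38285782458$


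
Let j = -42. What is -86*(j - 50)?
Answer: 7912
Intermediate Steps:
-86*(j - 50) = -86*(-42 - 50) = -86*(-92) = 7912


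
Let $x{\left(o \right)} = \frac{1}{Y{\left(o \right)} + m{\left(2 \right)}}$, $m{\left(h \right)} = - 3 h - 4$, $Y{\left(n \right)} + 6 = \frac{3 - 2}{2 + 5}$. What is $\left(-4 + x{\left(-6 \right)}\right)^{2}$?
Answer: $\frac{203401}{12321} \approx 16.508$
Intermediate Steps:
$Y{\left(n \right)} = - \frac{41}{7}$ ($Y{\left(n \right)} = -6 + \frac{3 - 2}{2 + 5} = -6 + 1 \cdot \frac{1}{7} = -6 + \frac{1}{7} = - \frac{41}{7}$)
$m{\left(h \right)} = -4 - 3 h$
$x{\left(o \right)} = - \frac{7}{111}$ ($x{\left(o \right)} = \frac{1}{- \frac{41}{7} - 10} = \frac{1}{- \frac{111}{7}} = - \frac{7}{111}$)
$\left(-4 + x{\left(-6 \right)}\right)^{2} = \left(-4 - \frac{7}{111}\right)^{2} = \left(- \frac{451}{111}\right)^{2} = \frac{203401}{12321}$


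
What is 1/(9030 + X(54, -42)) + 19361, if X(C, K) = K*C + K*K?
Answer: 165071887/8526 ≈ 19361.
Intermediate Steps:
X(C, K) = K² + C*K (X(C, K) = C*K + K² = K² + C*K)
1/(9030 + X(54, -42)) + 19361 = 1/(9030 - 42*(54 - 42)) + 19361 = 1/(9030 - 42*12) + 19361 = 1/(9030 - 504) + 19361 = 1/8526 + 19361 = 165071887/8526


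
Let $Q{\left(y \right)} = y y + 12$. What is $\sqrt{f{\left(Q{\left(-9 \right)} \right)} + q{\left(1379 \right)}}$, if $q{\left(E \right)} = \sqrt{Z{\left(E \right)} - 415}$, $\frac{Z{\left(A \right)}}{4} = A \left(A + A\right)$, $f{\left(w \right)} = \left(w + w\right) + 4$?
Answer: $\sqrt{190 + \sqrt{15212713}} \approx 63.956$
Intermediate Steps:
$Q{\left(y \right)} = 12 + y^{2}$ ($Q{\left(y \right)} = y^{2} + 12 = 12 + y^{2}$)
$f{\left(w \right)} = 4 + 2 w$ ($f{\left(w \right)} = 2 w + 4 = 4 + 2 w$)
$Z{\left(A \right)} = 8 A^{2}$ ($Z{\left(A \right)} = 4 A \left(A + A\right) = 4 A 2 A = 4 \cdot 2 A^{2} = 8 A^{2}$)
$q{\left(E \right)} = \sqrt{-415 + 8 E^{2}}$ ($q{\left(E \right)} = \sqrt{8 E^{2} - 415} = \sqrt{-415 + 8 E^{2}}$)
$\sqrt{f{\left(Q{\left(-9 \right)} \right)} + q{\left(1379 \right)}} = \sqrt{\left(4 + 2 \left(12 + \left(-9\right)^{2}\right)\right) + \sqrt{-415 + 8 \cdot 1379^{2}}} = \sqrt{\left(4 + 2 \left(12 + 81\right)\right) + \sqrt{-415 + 8 \cdot 1901641}} = \sqrt{\left(4 + 2 \cdot 93\right) + \sqrt{-415 + 15213128}} = \sqrt{\left(4 + 186\right) + \sqrt{15212713}} = \sqrt{190 + \sqrt{15212713}}$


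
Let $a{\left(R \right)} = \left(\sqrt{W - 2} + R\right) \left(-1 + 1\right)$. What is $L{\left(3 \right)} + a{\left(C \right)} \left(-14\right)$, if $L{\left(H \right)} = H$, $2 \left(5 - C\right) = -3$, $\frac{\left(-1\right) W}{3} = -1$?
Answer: $3$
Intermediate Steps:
$W = 3$ ($W = \left(-3\right) \left(-1\right) = 3$)
$C = \frac{13}{2}$ ($C = 5 - - \frac{3}{2} = 5 + \frac{3}{2} = \frac{13}{2} \approx 6.5$)
$a{\left(R \right)} = 0$ ($a{\left(R \right)} = \left(\sqrt{3 - 2} + R\right) \left(-1 + 1\right) = \left(\sqrt{1} + R\right) 0 = \left(1 + R\right) 0 = 0$)
$L{\left(3 \right)} + a{\left(C \right)} \left(-14\right) = 3 + 0 \left(-14\right) = 3 + 0 = 3$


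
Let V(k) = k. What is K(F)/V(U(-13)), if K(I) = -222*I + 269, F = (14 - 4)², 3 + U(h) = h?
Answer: 21931/16 ≈ 1370.7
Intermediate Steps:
U(h) = -3 + h
F = 100 (F = 10² = 100)
K(I) = 269 - 222*I
K(F)/V(U(-13)) = (269 - 222*100)/(-3 - 13) = (269 - 22200)/(-16) = -21931*(-1/16) = 21931/16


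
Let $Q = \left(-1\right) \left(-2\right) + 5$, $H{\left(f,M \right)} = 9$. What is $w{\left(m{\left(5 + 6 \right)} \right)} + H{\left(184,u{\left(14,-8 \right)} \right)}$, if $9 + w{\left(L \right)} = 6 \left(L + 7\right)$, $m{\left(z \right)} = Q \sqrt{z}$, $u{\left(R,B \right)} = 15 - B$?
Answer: $42 + 42 \sqrt{11} \approx 181.3$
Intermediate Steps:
$Q = 7$ ($Q = 2 + 5 = 7$)
$m{\left(z \right)} = 7 \sqrt{z}$
$w{\left(L \right)} = 33 + 6 L$ ($w{\left(L \right)} = -9 + 6 \left(L + 7\right) = -9 + 6 \left(7 + L\right) = -9 + \left(42 + 6 L\right) = 33 + 6 L$)
$w{\left(m{\left(5 + 6 \right)} \right)} + H{\left(184,u{\left(14,-8 \right)} \right)} = \left(33 + 6 \cdot 7 \sqrt{5 + 6}\right) + 9 = \left(33 + 6 \cdot 7 \sqrt{11}\right) + 9 = \left(33 + 42 \sqrt{11}\right) + 9 = 42 + 42 \sqrt{11}$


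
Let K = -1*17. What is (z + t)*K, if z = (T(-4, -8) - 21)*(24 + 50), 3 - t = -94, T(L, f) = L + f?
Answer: 39865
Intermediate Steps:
t = 97 (t = 3 - 1*(-94) = 3 + 94 = 97)
z = -2442 (z = ((-4 - 8) - 21)*(24 + 50) = (-12 - 21)*74 = -33*74 = -2442)
K = -17
(z + t)*K = (-2442 + 97)*(-17) = -2345*(-17) = 39865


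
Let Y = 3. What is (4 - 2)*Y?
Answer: 6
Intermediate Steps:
(4 - 2)*Y = (4 - 2)*3 = 2*3 = 6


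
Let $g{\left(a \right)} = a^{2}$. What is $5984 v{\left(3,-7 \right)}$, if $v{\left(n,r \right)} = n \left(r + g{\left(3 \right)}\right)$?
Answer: $35904$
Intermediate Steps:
$v{\left(n,r \right)} = n \left(9 + r\right)$ ($v{\left(n,r \right)} = n \left(r + 3^{2}\right) = n \left(r + 9\right) = n \left(9 + r\right)$)
$5984 v{\left(3,-7 \right)} = 5984 \cdot 3 \left(9 - 7\right) = 5984 \cdot 3 \cdot 2 = 5984 \cdot 6 = 35904$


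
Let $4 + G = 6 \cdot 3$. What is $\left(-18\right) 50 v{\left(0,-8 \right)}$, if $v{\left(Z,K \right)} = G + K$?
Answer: $-5400$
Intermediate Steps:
$G = 14$ ($G = -4 + 6 \cdot 3 = -4 + 18 = 14$)
$v{\left(Z,K \right)} = 14 + K$
$\left(-18\right) 50 v{\left(0,-8 \right)} = \left(-18\right) 50 \left(14 - 8\right) = \left(-900\right) 6 = -5400$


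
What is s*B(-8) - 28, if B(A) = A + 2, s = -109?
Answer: 626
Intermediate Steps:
B(A) = 2 + A
s*B(-8) - 28 = -109*(2 - 8) - 28 = -109*(-6) - 28 = 654 - 28 = 626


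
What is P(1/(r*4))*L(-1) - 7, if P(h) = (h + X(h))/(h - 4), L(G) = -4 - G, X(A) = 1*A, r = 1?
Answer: -33/5 ≈ -6.6000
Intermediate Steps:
X(A) = A
P(h) = 2*h/(-4 + h) (P(h) = (h + h)/(h - 4) = (2*h)/(-4 + h) = 2*h/(-4 + h))
P(1/(r*4))*L(-1) - 7 = (2/(((1*4))*(-4 + 1/(1*4))))*(-4 - 1*(-1)) - 7 = (2/(4*(-4 + 1/4)))*(-4 + 1) - 7 = (2*(¼)/(-4 + ¼))*(-3) - 7 = (2*(¼)/(-15/4))*(-3) - 7 = (2*(¼)*(-4/15))*(-3) - 7 = -2/15*(-3) - 7 = ⅖ - 7 = -33/5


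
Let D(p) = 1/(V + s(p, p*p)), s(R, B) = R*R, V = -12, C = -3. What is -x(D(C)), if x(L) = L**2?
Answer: -1/9 ≈ -0.11111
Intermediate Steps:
s(R, B) = R**2
D(p) = 1/(-12 + p**2)
-x(D(C)) = -(1/(-12 + (-3)**2))**2 = -(1/(-12 + 9))**2 = -(1/(-3))**2 = -(-1/3)**2 = -1*1/9 = -1/9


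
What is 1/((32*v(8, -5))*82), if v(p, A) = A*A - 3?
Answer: 1/57728 ≈ 1.7323e-5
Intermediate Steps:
v(p, A) = -3 + A² (v(p, A) = A² - 3 = -3 + A²)
1/((32*v(8, -5))*82) = 1/((32*(-3 + (-5)²))*82) = 1/((32*(-3 + 25))*82) = 1/((32*22)*82) = 1/(704*82) = 1/57728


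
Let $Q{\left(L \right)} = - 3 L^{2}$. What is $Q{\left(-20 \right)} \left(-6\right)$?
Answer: $7200$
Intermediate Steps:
$Q{\left(-20 \right)} \left(-6\right) = - 3 \left(-20\right)^{2} \left(-6\right) = \left(-3\right) 400 \left(-6\right) = \left(-1200\right) \left(-6\right) = 7200$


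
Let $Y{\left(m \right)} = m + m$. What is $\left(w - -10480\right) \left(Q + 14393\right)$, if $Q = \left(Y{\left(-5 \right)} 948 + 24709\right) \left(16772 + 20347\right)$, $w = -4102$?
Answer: $3605481129432$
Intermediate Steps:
$Y{\left(m \right)} = 2 m$
$Q = 565285251$ ($Q = \left(2 \left(-5\right) 948 + 24709\right) \left(16772 + 20347\right) = \left(\left(-10\right) 948 + 24709\right) 37119 = \left(-9480 + 24709\right) 37119 = 15229 \cdot 37119 = 565285251$)
$\left(w - -10480\right) \left(Q + 14393\right) = \left(-4102 - -10480\right) \left(565285251 + 14393\right) = \left(-4102 + 10480\right) 565299644 = 6378 \cdot 565299644 = 3605481129432$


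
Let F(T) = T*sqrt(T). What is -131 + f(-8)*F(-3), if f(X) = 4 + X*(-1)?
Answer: -131 - 36*I*sqrt(3) ≈ -131.0 - 62.354*I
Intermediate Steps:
F(T) = T**(3/2)
f(X) = 4 - X
-131 + f(-8)*F(-3) = -131 + (4 - 1*(-8))*(-3)**(3/2) = -131 + (4 + 8)*(-3*I*sqrt(3)) = -131 + 12*(-3*I*sqrt(3)) = -131 - 36*I*sqrt(3)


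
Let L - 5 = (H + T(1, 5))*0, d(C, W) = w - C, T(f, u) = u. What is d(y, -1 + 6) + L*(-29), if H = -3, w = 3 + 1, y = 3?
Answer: -144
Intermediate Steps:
w = 4
d(C, W) = 4 - C
L = 5 (L = 5 + (-3 + 5)*0 = 5 + 2*0 = 5 + 0 = 5)
d(y, -1 + 6) + L*(-29) = (4 - 1*3) + 5*(-29) = (4 - 3) - 145 = 1 - 145 = -144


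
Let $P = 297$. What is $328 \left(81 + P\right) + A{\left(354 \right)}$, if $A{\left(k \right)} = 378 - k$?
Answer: $124008$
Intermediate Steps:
$328 \left(81 + P\right) + A{\left(354 \right)} = 328 \left(81 + 297\right) + \left(378 - 354\right) = 328 \cdot 378 + \left(378 - 354\right) = 123984 + 24 = 124008$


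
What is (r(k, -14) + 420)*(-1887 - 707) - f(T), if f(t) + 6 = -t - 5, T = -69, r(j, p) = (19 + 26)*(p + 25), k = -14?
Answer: -2373568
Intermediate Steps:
r(j, p) = 1125 + 45*p (r(j, p) = 45*(25 + p) = 1125 + 45*p)
f(t) = -11 - t (f(t) = -6 + (-t - 5) = -6 + (-5 - t) = -11 - t)
(r(k, -14) + 420)*(-1887 - 707) - f(T) = ((1125 + 45*(-14)) + 420)*(-1887 - 707) - (-11 - 1*(-69)) = ((1125 - 630) + 420)*(-2594) - (-11 + 69) = (495 + 420)*(-2594) - 1*58 = 915*(-2594) - 58 = -2373510 - 58 = -2373568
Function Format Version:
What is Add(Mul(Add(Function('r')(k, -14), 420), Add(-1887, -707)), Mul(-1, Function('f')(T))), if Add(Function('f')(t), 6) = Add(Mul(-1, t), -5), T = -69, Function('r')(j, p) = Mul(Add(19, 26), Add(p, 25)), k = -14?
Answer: -2373568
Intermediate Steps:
Function('r')(j, p) = Add(1125, Mul(45, p)) (Function('r')(j, p) = Mul(45, Add(25, p)) = Add(1125, Mul(45, p)))
Function('f')(t) = Add(-11, Mul(-1, t)) (Function('f')(t) = Add(-6, Add(Mul(-1, t), -5)) = Add(-6, Add(-5, Mul(-1, t))) = Add(-11, Mul(-1, t)))
Add(Mul(Add(Function('r')(k, -14), 420), Add(-1887, -707)), Mul(-1, Function('f')(T))) = Add(Mul(Add(Add(1125, Mul(45, -14)), 420), Add(-1887, -707)), Mul(-1, Add(-11, Mul(-1, -69)))) = Add(Mul(Add(Add(1125, -630), 420), -2594), Mul(-1, Add(-11, 69))) = Add(Mul(Add(495, 420), -2594), Mul(-1, 58)) = Add(Mul(915, -2594), -58) = Add(-2373510, -58) = -2373568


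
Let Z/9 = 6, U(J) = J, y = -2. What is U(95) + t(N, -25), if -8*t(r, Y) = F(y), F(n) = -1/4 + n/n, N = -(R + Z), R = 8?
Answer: 3037/32 ≈ 94.906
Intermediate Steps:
Z = 54 (Z = 9*6 = 54)
N = -62 (N = -(8 + 54) = -1*62 = -62)
F(n) = 3/4 (F(n) = -1*1/4 + 1 = -1/4 + 1 = 3/4)
t(r, Y) = -3/32 (t(r, Y) = -1/8*3/4 = -3/32)
U(95) + t(N, -25) = 95 - 3/32 = 3037/32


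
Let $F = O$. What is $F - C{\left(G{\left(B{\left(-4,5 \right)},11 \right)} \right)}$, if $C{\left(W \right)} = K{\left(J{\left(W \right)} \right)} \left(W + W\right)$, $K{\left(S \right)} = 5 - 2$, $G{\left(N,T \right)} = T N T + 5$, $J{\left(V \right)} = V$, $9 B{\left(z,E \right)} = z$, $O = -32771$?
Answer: $- \frac{97435}{3} \approx -32478.0$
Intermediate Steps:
$B{\left(z,E \right)} = \frac{z}{9}$
$G{\left(N,T \right)} = 5 + N T^{2}$ ($G{\left(N,T \right)} = N T T + 5 = N T^{2} + 5 = 5 + N T^{2}$)
$F = -32771$
$K{\left(S \right)} = 3$
$C{\left(W \right)} = 6 W$ ($C{\left(W \right)} = 3 \left(W + W\right) = 3 \cdot 2 W = 6 W$)
$F - C{\left(G{\left(B{\left(-4,5 \right)},11 \right)} \right)} = -32771 - 6 \left(5 + \frac{1}{9} \left(-4\right) 11^{2}\right) = -32771 - 6 \left(5 - \frac{484}{9}\right) = -32771 - 6 \left(- \frac{439}{9}\right) = -32771 - - \frac{878}{3} = -32771 + \frac{878}{3} = - \frac{97435}{3}$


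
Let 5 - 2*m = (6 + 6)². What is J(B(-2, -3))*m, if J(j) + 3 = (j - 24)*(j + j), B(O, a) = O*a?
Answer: 30441/2 ≈ 15221.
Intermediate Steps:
J(j) = -3 + 2*j*(-24 + j) (J(j) = -3 + (j - 24)*(j + j) = -3 + (-24 + j)*(2*j) = -3 + 2*j*(-24 + j))
m = -139/2 (m = 5/2 - (6 + 6)²/2 = 5/2 - ½*12² = 5/2 - ½*144 = 5/2 - 72 = -139/2 ≈ -69.500)
J(B(-2, -3))*m = (-3 - (-96)*(-3) + 2*(-2*(-3))²)*(-139/2) = (-3 - 48*6 + 2*6²)*(-139/2) = (-3 - 288 + 2*36)*(-139/2) = (-3 - 288 + 72)*(-139/2) = -219*(-139/2) = 30441/2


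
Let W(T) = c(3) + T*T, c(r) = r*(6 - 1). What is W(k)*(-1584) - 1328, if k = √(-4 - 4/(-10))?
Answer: -96928/5 ≈ -19386.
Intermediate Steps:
c(r) = 5*r (c(r) = r*5 = 5*r)
k = 3*I*√10/5 (k = √(-4 - 4*(-⅒)) = √(-4 + ⅖) = √(-18/5) = 3*I*√10/5 ≈ 1.8974*I)
W(T) = 15 + T² (W(T) = 5*3 + T*T = 15 + T²)
W(k)*(-1584) - 1328 = (15 + (3*I*√10/5)²)*(-1584) - 1328 = (15 - 18/5)*(-1584) - 1328 = (57/5)*(-1584) - 1328 = -90288/5 - 1328 = -96928/5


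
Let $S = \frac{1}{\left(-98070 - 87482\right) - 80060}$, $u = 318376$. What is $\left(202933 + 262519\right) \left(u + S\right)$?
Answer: $\frac{9840177297334293}{66403} \approx 1.4819 \cdot 10^{11}$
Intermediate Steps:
$S = - \frac{1}{265612}$ ($S = \frac{1}{-185552 - 80060} = \frac{1}{-265612} = - \frac{1}{265612} \approx -3.7649 \cdot 10^{-6}$)
$\left(202933 + 262519\right) \left(u + S\right) = \left(202933 + 262519\right) \left(318376 - \frac{1}{265612}\right) = 465452 \cdot \frac{84564486111}{265612} = \frac{9840177297334293}{66403}$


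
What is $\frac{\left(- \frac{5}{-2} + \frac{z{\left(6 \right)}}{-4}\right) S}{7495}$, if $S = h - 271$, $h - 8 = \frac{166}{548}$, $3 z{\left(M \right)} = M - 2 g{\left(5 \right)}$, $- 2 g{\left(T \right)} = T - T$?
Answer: $- \frac{71979}{1026815} \approx -0.070099$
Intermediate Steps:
$g{\left(T \right)} = 0$ ($g{\left(T \right)} = - \frac{T - T}{2} = \left(- \frac{1}{2}\right) 0 = 0$)
$z{\left(M \right)} = \frac{M}{3}$ ($z{\left(M \right)} = \frac{M - 0}{3} = \frac{M + 0}{3} = \frac{M}{3}$)
$h = \frac{2275}{274}$ ($h = 8 + \frac{166}{548} = 8 + 166 \cdot \frac{1}{548} = 8 + \frac{83}{274} = \frac{2275}{274} \approx 8.3029$)
$S = - \frac{71979}{274}$ ($S = \frac{2275}{274} - 271 = - \frac{71979}{274} \approx -262.7$)
$\frac{\left(- \frac{5}{-2} + \frac{z{\left(6 \right)}}{-4}\right) S}{7495} = \frac{\left(- \frac{5}{-2} + \frac{\frac{1}{3} \cdot 6}{-4}\right) \left(- \frac{71979}{274}\right)}{7495} = \left(\left(-5\right) \left(- \frac{1}{2}\right) + 2 \left(- \frac{1}{4}\right)\right) \left(- \frac{71979}{274}\right) \frac{1}{7495} = \left(\frac{5}{2} - \frac{1}{2}\right) \left(- \frac{71979}{274}\right) \frac{1}{7495} = 2 \left(- \frac{71979}{274}\right) \frac{1}{7495} = \left(- \frac{71979}{137}\right) \frac{1}{7495} = - \frac{71979}{1026815}$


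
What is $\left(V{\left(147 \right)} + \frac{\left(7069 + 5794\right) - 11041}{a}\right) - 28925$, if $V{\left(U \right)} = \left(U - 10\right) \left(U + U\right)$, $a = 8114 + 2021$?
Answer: $\frac{115064477}{10135} \approx 11353.0$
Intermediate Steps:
$a = 10135$
$V{\left(U \right)} = 2 U \left(-10 + U\right)$ ($V{\left(U \right)} = \left(-10 + U\right) 2 U = 2 U \left(-10 + U\right)$)
$\left(V{\left(147 \right)} + \frac{\left(7069 + 5794\right) - 11041}{a}\right) - 28925 = \left(2 \cdot 147 \left(-10 + 147\right) + \frac{\left(7069 + 5794\right) - 11041}{10135}\right) - 28925 = \left(2 \cdot 147 \cdot 137 + \left(12863 - 11041\right) \frac{1}{10135}\right) - 28925 = \left(40278 + 1822 \cdot \frac{1}{10135}\right) - 28925 = \left(40278 + \frac{1822}{10135}\right) - 28925 = \frac{408219352}{10135} - 28925 = \frac{115064477}{10135}$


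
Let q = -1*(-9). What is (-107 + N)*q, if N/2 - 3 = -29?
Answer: -1431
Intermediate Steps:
N = -52 (N = 6 + 2*(-29) = 6 - 58 = -52)
q = 9
(-107 + N)*q = (-107 - 52)*9 = -159*9 = -1431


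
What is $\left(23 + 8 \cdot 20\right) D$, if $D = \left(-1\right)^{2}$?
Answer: $183$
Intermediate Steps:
$D = 1$
$\left(23 + 8 \cdot 20\right) D = \left(23 + 8 \cdot 20\right) 1 = \left(23 + 160\right) 1 = 183 \cdot 1 = 183$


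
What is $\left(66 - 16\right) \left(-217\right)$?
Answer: $-10850$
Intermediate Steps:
$\left(66 - 16\right) \left(-217\right) = 50 \left(-217\right) = -10850$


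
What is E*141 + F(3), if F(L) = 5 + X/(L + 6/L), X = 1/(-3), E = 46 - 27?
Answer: 40259/15 ≈ 2683.9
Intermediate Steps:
E = 19
X = -1/3 ≈ -0.33333
F(L) = 5 - 1/(3*(L + 6/L)) (F(L) = 5 - 1/3/(L + 6/L) = 5 - 1/(3*(L + 6/L)))
E*141 + F(3) = 19*141 + (90 - 1*3 + 15*3**2)/(3*(6 + 3**2)) = 2679 + (90 - 3 + 15*9)/(3*(6 + 9)) = 2679 + (1/3)*(90 - 3 + 135)/15 = 2679 + (1/3)*(1/15)*222 = 2679 + 74/15 = 40259/15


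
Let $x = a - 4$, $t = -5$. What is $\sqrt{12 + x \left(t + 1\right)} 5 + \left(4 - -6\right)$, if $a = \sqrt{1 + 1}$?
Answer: $10 + 10 \sqrt{7 - \sqrt{2}} \approx 33.634$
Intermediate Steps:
$a = \sqrt{2} \approx 1.4142$
$x = -4 + \sqrt{2}$ ($x = \sqrt{2} - 4 = -4 + \sqrt{2} \approx -2.5858$)
$\sqrt{12 + x \left(t + 1\right)} 5 + \left(4 - -6\right) = \sqrt{12 + \left(-4 + \sqrt{2}\right) \left(-5 + 1\right)} 5 + \left(4 - -6\right) = \sqrt{12 + \left(-4 + \sqrt{2}\right) \left(-4\right)} 5 + \left(4 + 6\right) = \sqrt{12 + \left(16 - 4 \sqrt{2}\right)} 5 + 10 = \sqrt{28 - 4 \sqrt{2}} \cdot 5 + 10 = 5 \sqrt{28 - 4 \sqrt{2}} + 10 = 10 + 5 \sqrt{28 - 4 \sqrt{2}}$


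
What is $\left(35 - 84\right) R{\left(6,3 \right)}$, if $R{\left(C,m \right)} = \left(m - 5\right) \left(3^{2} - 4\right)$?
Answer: $490$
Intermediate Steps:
$R{\left(C,m \right)} = -25 + 5 m$ ($R{\left(C,m \right)} = \left(-5 + m\right) \left(9 - 4\right) = \left(-5 + m\right) 5 = -25 + 5 m$)
$\left(35 - 84\right) R{\left(6,3 \right)} = \left(35 - 84\right) \left(-25 + 5 \cdot 3\right) = - 49 \left(-25 + 15\right) = \left(-49\right) \left(-10\right) = 490$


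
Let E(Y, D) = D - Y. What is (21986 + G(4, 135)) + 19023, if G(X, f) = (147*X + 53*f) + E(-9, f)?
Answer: 48896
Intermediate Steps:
G(X, f) = 9 + 54*f + 147*X (G(X, f) = (147*X + 53*f) + (f - 1*(-9)) = (53*f + 147*X) + (f + 9) = (53*f + 147*X) + (9 + f) = 9 + 54*f + 147*X)
(21986 + G(4, 135)) + 19023 = (21986 + (9 + 54*135 + 147*4)) + 19023 = (21986 + (9 + 7290 + 588)) + 19023 = (21986 + 7887) + 19023 = 29873 + 19023 = 48896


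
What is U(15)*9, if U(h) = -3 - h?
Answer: -162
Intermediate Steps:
U(15)*9 = (-3 - 1*15)*9 = (-3 - 15)*9 = -18*9 = -162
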